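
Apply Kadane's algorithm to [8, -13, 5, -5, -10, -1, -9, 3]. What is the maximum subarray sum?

Using Kadane's algorithm on [8, -13, 5, -5, -10, -1, -9, 3]:

Scanning through the array:
Position 1 (value -13): max_ending_here = -5, max_so_far = 8
Position 2 (value 5): max_ending_here = 5, max_so_far = 8
Position 3 (value -5): max_ending_here = 0, max_so_far = 8
Position 4 (value -10): max_ending_here = -10, max_so_far = 8
Position 5 (value -1): max_ending_here = -1, max_so_far = 8
Position 6 (value -9): max_ending_here = -9, max_so_far = 8
Position 7 (value 3): max_ending_here = 3, max_so_far = 8

Maximum subarray: [8]
Maximum sum: 8

The maximum subarray is [8] with sum 8. This subarray runs from index 0 to index 0.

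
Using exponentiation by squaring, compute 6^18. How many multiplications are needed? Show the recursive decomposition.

Computing 6^18 by squaring (build up from 6^1; each line after the first costs one multiplication):

6^1 = 6
6^2 = (6^1)^2 = 6^2 = 36
6^4 = (6^2)^2 = 36^2 = 1296
6^8 = (6^4)^2 = 1296^2 = 1679616
6^9 = 6 * 6^8 = 6 * 1679616 = 10077696
6^18 = (6^9)^2 = 10077696^2 = 101559956668416

Result: 101559956668416
Multiplications needed: 5 (5 lines after 6^1)

6^18 = 101559956668416. Using exponentiation by squaring, this requires 5 multiplications. The key idea: if the exponent is even, square the half-power; if odd, multiply by the base once.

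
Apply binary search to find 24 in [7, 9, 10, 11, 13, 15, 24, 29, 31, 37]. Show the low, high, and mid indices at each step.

Binary search for 24 in [7, 9, 10, 11, 13, 15, 24, 29, 31, 37]:

lo=0, hi=9, mid=4, arr[mid]=13 -> 13 < 24, search right half
lo=5, hi=9, mid=7, arr[mid]=29 -> 29 > 24, search left half
lo=5, hi=6, mid=5, arr[mid]=15 -> 15 < 24, search right half
lo=6, hi=6, mid=6, arr[mid]=24 -> Found target at index 6!

Binary search finds 24 at index 6 after 4 comparisons. The search repeatedly halves the search space by comparing with the middle element.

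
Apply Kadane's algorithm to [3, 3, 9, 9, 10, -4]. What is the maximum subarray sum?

Using Kadane's algorithm on [3, 3, 9, 9, 10, -4]:

Scanning through the array:
Position 1 (value 3): max_ending_here = 6, max_so_far = 6
Position 2 (value 9): max_ending_here = 15, max_so_far = 15
Position 3 (value 9): max_ending_here = 24, max_so_far = 24
Position 4 (value 10): max_ending_here = 34, max_so_far = 34
Position 5 (value -4): max_ending_here = 30, max_so_far = 34

Maximum subarray: [3, 3, 9, 9, 10]
Maximum sum: 34

The maximum subarray is [3, 3, 9, 9, 10] with sum 34. This subarray runs from index 0 to index 4.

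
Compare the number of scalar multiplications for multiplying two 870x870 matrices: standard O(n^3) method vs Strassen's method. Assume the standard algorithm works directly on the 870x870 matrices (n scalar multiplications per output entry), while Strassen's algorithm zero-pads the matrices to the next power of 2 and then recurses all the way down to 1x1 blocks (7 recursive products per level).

Matrix multiplication for 870x870 matrices:

Strassen's algorithm requires power-of-2 dimensions. Pad 870x870 to 1024x1024 (next power of 2).

Standard algorithm: 870^3 = 658503000 multiplications
Strassen's algorithm: 7^(log2(1024)) = 7^10 = 282475249 multiplications
Savings: 658503000 - 282475249 = 376027751 multiplications

Standard: 658503000 multiplications (870^3). Strassen: 282475249 multiplications (7^10, after padding to 1024x1024). Strassen reduces 8 recursive multiplications to 7 at each level.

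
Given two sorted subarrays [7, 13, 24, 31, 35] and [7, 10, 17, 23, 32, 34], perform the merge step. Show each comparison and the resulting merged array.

Merging process:

Compare 7 vs 7: take 7 from left. Merged: [7]
Compare 13 vs 7: take 7 from right. Merged: [7, 7]
Compare 13 vs 10: take 10 from right. Merged: [7, 7, 10]
Compare 13 vs 17: take 13 from left. Merged: [7, 7, 10, 13]
Compare 24 vs 17: take 17 from right. Merged: [7, 7, 10, 13, 17]
Compare 24 vs 23: take 23 from right. Merged: [7, 7, 10, 13, 17, 23]
Compare 24 vs 32: take 24 from left. Merged: [7, 7, 10, 13, 17, 23, 24]
Compare 31 vs 32: take 31 from left. Merged: [7, 7, 10, 13, 17, 23, 24, 31]
Compare 35 vs 32: take 32 from right. Merged: [7, 7, 10, 13, 17, 23, 24, 31, 32]
Compare 35 vs 34: take 34 from right. Merged: [7, 7, 10, 13, 17, 23, 24, 31, 32, 34]
Append remaining from left: [35]. Merged: [7, 7, 10, 13, 17, 23, 24, 31, 32, 34, 35]

Final merged array: [7, 7, 10, 13, 17, 23, 24, 31, 32, 34, 35]
Total comparisons: 10

The merged array is [7, 7, 10, 13, 17, 23, 24, 31, 32, 34, 35], requiring 10 comparisons. The merge step runs in O(n) time where n is the total number of elements.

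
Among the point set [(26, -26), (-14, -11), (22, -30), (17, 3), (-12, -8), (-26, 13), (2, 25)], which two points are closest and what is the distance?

Computing all pairwise distances among 7 points:

d((26, -26), (-14, -11)) = 42.72
d((26, -26), (22, -30)) = 5.6569
d((26, -26), (17, 3)) = 30.3645
d((26, -26), (-12, -8)) = 42.0476
d((26, -26), (-26, 13)) = 65.0
d((26, -26), (2, 25)) = 56.3649
d((-14, -11), (22, -30)) = 40.7063
d((-14, -11), (17, 3)) = 34.0147
d((-14, -11), (-12, -8)) = 3.6056 <-- minimum
d((-14, -11), (-26, 13)) = 26.8328
d((-14, -11), (2, 25)) = 39.3954
d((22, -30), (17, 3)) = 33.3766
d((22, -30), (-12, -8)) = 40.4969
d((22, -30), (-26, 13)) = 64.4438
d((22, -30), (2, 25)) = 58.5235
d((17, 3), (-12, -8)) = 31.0161
d((17, 3), (-26, 13)) = 44.1475
d((17, 3), (2, 25)) = 26.6271
d((-12, -8), (-26, 13)) = 25.2389
d((-12, -8), (2, 25)) = 35.8469
d((-26, 13), (2, 25)) = 30.4631

Closest pair: (-14, -11) and (-12, -8) with distance 3.6056

The closest pair is (-14, -11) and (-12, -8) with Euclidean distance 3.6056. For 7 points, brute-force pairwise comparison is shown above. For large n, the divide-and-conquer algorithm (sort by x, recurse on halves, check the dividing strip) achieves O(n log n).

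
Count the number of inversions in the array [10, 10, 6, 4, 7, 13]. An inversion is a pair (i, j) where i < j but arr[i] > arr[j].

Finding inversions in [10, 10, 6, 4, 7, 13]:

(0, 2): arr[0]=10 > arr[2]=6
(0, 3): arr[0]=10 > arr[3]=4
(0, 4): arr[0]=10 > arr[4]=7
(1, 2): arr[1]=10 > arr[2]=6
(1, 3): arr[1]=10 > arr[3]=4
(1, 4): arr[1]=10 > arr[4]=7
(2, 3): arr[2]=6 > arr[3]=4

Total inversions: 7

The array has 7 inversion(s): (0,2), (0,3), (0,4), (1,2), (1,3), (1,4), (2,3). Each pair (i,j) satisfies i < j and arr[i] > arr[j].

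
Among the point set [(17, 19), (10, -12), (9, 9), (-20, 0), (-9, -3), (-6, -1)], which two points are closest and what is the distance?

Computing all pairwise distances among 6 points:

d((17, 19), (10, -12)) = 31.7805
d((17, 19), (9, 9)) = 12.8062
d((17, 19), (-20, 0)) = 41.5933
d((17, 19), (-9, -3)) = 34.0588
d((17, 19), (-6, -1)) = 30.4795
d((10, -12), (9, 9)) = 21.0238
d((10, -12), (-20, 0)) = 32.311
d((10, -12), (-9, -3)) = 21.0238
d((10, -12), (-6, -1)) = 19.4165
d((9, 9), (-20, 0)) = 30.3645
d((9, 9), (-9, -3)) = 21.6333
d((9, 9), (-6, -1)) = 18.0278
d((-20, 0), (-9, -3)) = 11.4018
d((-20, 0), (-6, -1)) = 14.0357
d((-9, -3), (-6, -1)) = 3.6056 <-- minimum

Closest pair: (-9, -3) and (-6, -1) with distance 3.6056

The closest pair is (-9, -3) and (-6, -1) with Euclidean distance 3.6056. For 6 points, brute-force pairwise comparison is shown above. For large n, the divide-and-conquer algorithm (sort by x, recurse on halves, check the dividing strip) achieves O(n log n).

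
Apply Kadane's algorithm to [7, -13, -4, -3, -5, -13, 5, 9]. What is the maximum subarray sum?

Using Kadane's algorithm on [7, -13, -4, -3, -5, -13, 5, 9]:

Scanning through the array:
Position 1 (value -13): max_ending_here = -6, max_so_far = 7
Position 2 (value -4): max_ending_here = -4, max_so_far = 7
Position 3 (value -3): max_ending_here = -3, max_so_far = 7
Position 4 (value -5): max_ending_here = -5, max_so_far = 7
Position 5 (value -13): max_ending_here = -13, max_so_far = 7
Position 6 (value 5): max_ending_here = 5, max_so_far = 7
Position 7 (value 9): max_ending_here = 14, max_so_far = 14

Maximum subarray: [5, 9]
Maximum sum: 14

The maximum subarray is [5, 9] with sum 14. This subarray runs from index 6 to index 7.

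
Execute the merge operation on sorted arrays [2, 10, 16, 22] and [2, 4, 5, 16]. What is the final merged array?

Merging process:

Compare 2 vs 2: take 2 from left. Merged: [2]
Compare 10 vs 2: take 2 from right. Merged: [2, 2]
Compare 10 vs 4: take 4 from right. Merged: [2, 2, 4]
Compare 10 vs 5: take 5 from right. Merged: [2, 2, 4, 5]
Compare 10 vs 16: take 10 from left. Merged: [2, 2, 4, 5, 10]
Compare 16 vs 16: take 16 from left. Merged: [2, 2, 4, 5, 10, 16]
Compare 22 vs 16: take 16 from right. Merged: [2, 2, 4, 5, 10, 16, 16]
Append remaining from left: [22]. Merged: [2, 2, 4, 5, 10, 16, 16, 22]

Final merged array: [2, 2, 4, 5, 10, 16, 16, 22]
Total comparisons: 7

The merged array is [2, 2, 4, 5, 10, 16, 16, 22], requiring 7 comparisons. The merge step runs in O(n) time where n is the total number of elements.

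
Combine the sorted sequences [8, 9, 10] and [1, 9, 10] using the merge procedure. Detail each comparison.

Merging process:

Compare 8 vs 1: take 1 from right. Merged: [1]
Compare 8 vs 9: take 8 from left. Merged: [1, 8]
Compare 9 vs 9: take 9 from left. Merged: [1, 8, 9]
Compare 10 vs 9: take 9 from right. Merged: [1, 8, 9, 9]
Compare 10 vs 10: take 10 from left. Merged: [1, 8, 9, 9, 10]
Append remaining from right: [10]. Merged: [1, 8, 9, 9, 10, 10]

Final merged array: [1, 8, 9, 9, 10, 10]
Total comparisons: 5

The merged array is [1, 8, 9, 9, 10, 10], requiring 5 comparisons. The merge step runs in O(n) time where n is the total number of elements.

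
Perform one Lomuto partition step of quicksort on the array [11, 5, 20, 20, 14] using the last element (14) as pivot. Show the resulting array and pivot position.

Lomuto partition with pivot = 14:

Initial array: [11, 5, 20, 20, 14]

arr[0]=11 <= 14: swap with position 0, array becomes [11, 5, 20, 20, 14]
arr[1]=5 <= 14: swap with position 1, array becomes [11, 5, 20, 20, 14]
arr[2]=20 > 14: no swap
arr[3]=20 > 14: no swap

Place pivot at position 2: [11, 5, 14, 20, 20]
Pivot position: 2

After partitioning with pivot 14, the array becomes [11, 5, 14, 20, 20]. The pivot is placed at index 2. All elements to the left of the pivot are <= 14, and all elements to the right are > 14.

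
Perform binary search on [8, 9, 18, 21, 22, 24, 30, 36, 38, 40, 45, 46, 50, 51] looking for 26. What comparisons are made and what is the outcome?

Binary search for 26 in [8, 9, 18, 21, 22, 24, 30, 36, 38, 40, 45, 46, 50, 51]:

lo=0, hi=13, mid=6, arr[mid]=30 -> 30 > 26, search left half
lo=0, hi=5, mid=2, arr[mid]=18 -> 18 < 26, search right half
lo=3, hi=5, mid=4, arr[mid]=22 -> 22 < 26, search right half
lo=5, hi=5, mid=5, arr[mid]=24 -> 24 < 26, search right half
lo=6 > hi=5, target 26 not found

Binary search determines that 26 is not in the array after 4 comparisons. The search space was exhausted without finding the target.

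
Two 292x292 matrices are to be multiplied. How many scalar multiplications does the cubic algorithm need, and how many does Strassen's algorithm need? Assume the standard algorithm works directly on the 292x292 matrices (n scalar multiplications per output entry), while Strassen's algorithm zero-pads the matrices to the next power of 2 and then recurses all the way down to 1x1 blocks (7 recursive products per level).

Matrix multiplication for 292x292 matrices:

Strassen's algorithm requires power-of-2 dimensions. Pad 292x292 to 512x512 (next power of 2).

Standard algorithm: 292^3 = 24897088 multiplications
Strassen's algorithm: 7^(log2(512)) = 7^9 = 40353607 multiplications
Difference: 24897088 - 40353607 = -15456519 (Strassen uses MORE here due to padding overhead — for small or just-over-power-of-2 n, padding can outweigh the per-level savings)

Standard: 24897088 multiplications (292^3). Strassen: 40353607 multiplications (7^9, after padding to 512x512). Strassen reduces 8 recursive multiplications to 7 at each level.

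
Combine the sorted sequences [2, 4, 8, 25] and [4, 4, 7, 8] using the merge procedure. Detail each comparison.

Merging process:

Compare 2 vs 4: take 2 from left. Merged: [2]
Compare 4 vs 4: take 4 from left. Merged: [2, 4]
Compare 8 vs 4: take 4 from right. Merged: [2, 4, 4]
Compare 8 vs 4: take 4 from right. Merged: [2, 4, 4, 4]
Compare 8 vs 7: take 7 from right. Merged: [2, 4, 4, 4, 7]
Compare 8 vs 8: take 8 from left. Merged: [2, 4, 4, 4, 7, 8]
Compare 25 vs 8: take 8 from right. Merged: [2, 4, 4, 4, 7, 8, 8]
Append remaining from left: [25]. Merged: [2, 4, 4, 4, 7, 8, 8, 25]

Final merged array: [2, 4, 4, 4, 7, 8, 8, 25]
Total comparisons: 7

The merged array is [2, 4, 4, 4, 7, 8, 8, 25], requiring 7 comparisons. The merge step runs in O(n) time where n is the total number of elements.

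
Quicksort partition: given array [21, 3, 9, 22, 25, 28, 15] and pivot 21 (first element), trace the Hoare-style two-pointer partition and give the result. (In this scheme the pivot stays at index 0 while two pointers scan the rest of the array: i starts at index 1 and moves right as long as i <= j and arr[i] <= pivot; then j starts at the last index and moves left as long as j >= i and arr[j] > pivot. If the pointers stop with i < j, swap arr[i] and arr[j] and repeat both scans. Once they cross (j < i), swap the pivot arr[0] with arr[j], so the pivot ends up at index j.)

Hoare-style two-pointer partition with pivot = 21:

Initial array: [21, 3, 9, 22, 25, 28, 15]

Pointers start at i = 1, j = 6.
i stops at index 3 (arr[3]=22 > 21), j stops at index 6 (arr[6]=15 <= 21): swap arr[3] and arr[6], array becomes [21, 3, 9, 15, 25, 28, 22]
i ends at 4, j ends at 3: the pointers have crossed (j < i), so scanning stops.

Swap pivot arr[0] with arr[3] to place pivot at position 3: [15, 3, 9, 21, 25, 28, 22]
Pivot position: 3

After partitioning with pivot 21, the array becomes [15, 3, 9, 21, 25, 28, 22]. The pivot is placed at index 3. All elements to the left of the pivot are <= 21, and all elements to the right are > 21.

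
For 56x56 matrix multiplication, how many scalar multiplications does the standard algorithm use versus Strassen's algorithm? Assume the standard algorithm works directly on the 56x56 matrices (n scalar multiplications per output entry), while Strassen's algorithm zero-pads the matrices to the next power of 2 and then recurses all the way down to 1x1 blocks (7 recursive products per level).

Matrix multiplication for 56x56 matrices:

Strassen's algorithm requires power-of-2 dimensions. Pad 56x56 to 64x64 (next power of 2).

Standard algorithm: 56^3 = 175616 multiplications
Strassen's algorithm: 7^(log2(64)) = 7^6 = 117649 multiplications
Savings: 175616 - 117649 = 57967 multiplications

Standard: 175616 multiplications (56^3). Strassen: 117649 multiplications (7^6, after padding to 64x64). Strassen reduces 8 recursive multiplications to 7 at each level.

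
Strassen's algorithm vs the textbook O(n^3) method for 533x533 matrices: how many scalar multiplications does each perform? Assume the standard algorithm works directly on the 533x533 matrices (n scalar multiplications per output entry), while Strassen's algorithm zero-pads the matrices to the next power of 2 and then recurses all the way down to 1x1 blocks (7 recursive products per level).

Matrix multiplication for 533x533 matrices:

Strassen's algorithm requires power-of-2 dimensions. Pad 533x533 to 1024x1024 (next power of 2).

Standard algorithm: 533^3 = 151419437 multiplications
Strassen's algorithm: 7^(log2(1024)) = 7^10 = 282475249 multiplications
Difference: 151419437 - 282475249 = -131055812 (Strassen uses MORE here due to padding overhead — for small or just-over-power-of-2 n, padding can outweigh the per-level savings)

Standard: 151419437 multiplications (533^3). Strassen: 282475249 multiplications (7^10, after padding to 1024x1024). Strassen reduces 8 recursive multiplications to 7 at each level.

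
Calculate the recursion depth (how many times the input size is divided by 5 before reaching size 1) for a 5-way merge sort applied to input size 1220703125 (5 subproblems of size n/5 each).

For divide and conquer with division factor 5:

Problem sizes at each level:
Level 0: 1220703125
Level 1: 244140625
Level 2: 48828125
Level 3: 9765625
Level 4: 1953125
Level 5: 390625
Level 6: 78125
Level 7: 15625
Level 8: 3125
Level 9: 625
Level 10: 125
Level 11: 25
Level 12: 5
Level 13: 1

The root is level 0 and the size-1 base case is level 13 (the tree spans levels 0 through 13, i.e. 14 levels counting the root), so the depth is the number of divisions: log_5(1220703125) = 13

The recursion tree depth is log_5(1220703125) = 13. At each level, the problem size is divided by 5, so it takes 13 divisions to reduce to a base case of size 1. The algorithm makes 5 recursive calls at each level.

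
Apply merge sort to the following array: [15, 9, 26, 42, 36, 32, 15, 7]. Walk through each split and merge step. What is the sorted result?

Merge sort trace:

Split: [15, 9, 26, 42, 36, 32, 15, 7] -> [15, 9, 26, 42] and [36, 32, 15, 7]
  Split: [15, 9, 26, 42] -> [15, 9] and [26, 42]
    Split: [15, 9] -> [15] and [9]
    Merge: [15] + [9] -> [9, 15]
    Split: [26, 42] -> [26] and [42]
    Merge: [26] + [42] -> [26, 42]
  Merge: [9, 15] + [26, 42] -> [9, 15, 26, 42]
  Split: [36, 32, 15, 7] -> [36, 32] and [15, 7]
    Split: [36, 32] -> [36] and [32]
    Merge: [36] + [32] -> [32, 36]
    Split: [15, 7] -> [15] and [7]
    Merge: [15] + [7] -> [7, 15]
  Merge: [32, 36] + [7, 15] -> [7, 15, 32, 36]
Merge: [9, 15, 26, 42] + [7, 15, 32, 36] -> [7, 9, 15, 15, 26, 32, 36, 42]

Final sorted array: [7, 9, 15, 15, 26, 32, 36, 42]

The merge sort proceeds by recursively splitting the array and merging sorted halves.
After all merges, the sorted array is [7, 9, 15, 15, 26, 32, 36, 42].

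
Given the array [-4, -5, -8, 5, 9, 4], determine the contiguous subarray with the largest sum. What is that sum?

Using Kadane's algorithm on [-4, -5, -8, 5, 9, 4]:

Scanning through the array:
Position 1 (value -5): max_ending_here = -5, max_so_far = -4
Position 2 (value -8): max_ending_here = -8, max_so_far = -4
Position 3 (value 5): max_ending_here = 5, max_so_far = 5
Position 4 (value 9): max_ending_here = 14, max_so_far = 14
Position 5 (value 4): max_ending_here = 18, max_so_far = 18

Maximum subarray: [5, 9, 4]
Maximum sum: 18

The maximum subarray is [5, 9, 4] with sum 18. This subarray runs from index 3 to index 5.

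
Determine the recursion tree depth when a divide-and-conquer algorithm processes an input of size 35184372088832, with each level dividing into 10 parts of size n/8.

For divide and conquer with division factor 8:

Problem sizes at each level:
Level 0: 35184372088832
Level 1: 4398046511104
Level 2: 549755813888
Level 3: 68719476736
Level 4: 8589934592
Level 5: 1073741824
Level 6: 134217728
Level 7: 16777216
Level 8: 2097152
Level 9: 262144
Level 10: 32768
Level 11: 4096
Level 12: 512
Level 13: 64
Level 14: 8
Level 15: 1

The root is level 0 and the size-1 base case is level 15 (the tree spans levels 0 through 15, i.e. 16 levels counting the root), so the depth is the number of divisions: log_8(35184372088832) = 15

The recursion tree depth is log_8(35184372088832) = 15. At each level, the problem size is divided by 8, so it takes 15 divisions to reduce to a base case of size 1. The algorithm makes 10 recursive calls at each level.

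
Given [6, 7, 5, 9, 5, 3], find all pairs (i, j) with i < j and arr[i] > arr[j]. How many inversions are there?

Finding inversions in [6, 7, 5, 9, 5, 3]:

(0, 2): arr[0]=6 > arr[2]=5
(0, 4): arr[0]=6 > arr[4]=5
(0, 5): arr[0]=6 > arr[5]=3
(1, 2): arr[1]=7 > arr[2]=5
(1, 4): arr[1]=7 > arr[4]=5
(1, 5): arr[1]=7 > arr[5]=3
(2, 5): arr[2]=5 > arr[5]=3
(3, 4): arr[3]=9 > arr[4]=5
(3, 5): arr[3]=9 > arr[5]=3
(4, 5): arr[4]=5 > arr[5]=3

Total inversions: 10

The array has 10 inversion(s): (0,2), (0,4), (0,5), (1,2), (1,4), (1,5), (2,5), (3,4), (3,5), (4,5). Each pair (i,j) satisfies i < j and arr[i] > arr[j].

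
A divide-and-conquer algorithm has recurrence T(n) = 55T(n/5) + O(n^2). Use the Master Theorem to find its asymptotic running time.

Master Theorem for T(n) = 55T(n/5) + O(n^2):

a = 55, b = 5, c = 2
log_b(a) = log_5(55) = 2.4899

Case 1: c = 2 < log_5(55) = 2.4899
T(n) = O(n^(log_5 55))

For T(n) = 55T(n/5) + O(n^2): log_5(55) = 2.4899. This is Case 1 of the Master Theorem (c < log_b(a), work dominated by leaves), giving O(n^(log_5 55)).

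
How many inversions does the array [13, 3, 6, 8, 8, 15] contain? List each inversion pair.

Finding inversions in [13, 3, 6, 8, 8, 15]:

(0, 1): arr[0]=13 > arr[1]=3
(0, 2): arr[0]=13 > arr[2]=6
(0, 3): arr[0]=13 > arr[3]=8
(0, 4): arr[0]=13 > arr[4]=8

Total inversions: 4

The array has 4 inversion(s): (0,1), (0,2), (0,3), (0,4). Each pair (i,j) satisfies i < j and arr[i] > arr[j].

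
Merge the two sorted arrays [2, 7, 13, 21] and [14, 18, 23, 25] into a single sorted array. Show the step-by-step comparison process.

Merging process:

Compare 2 vs 14: take 2 from left. Merged: [2]
Compare 7 vs 14: take 7 from left. Merged: [2, 7]
Compare 13 vs 14: take 13 from left. Merged: [2, 7, 13]
Compare 21 vs 14: take 14 from right. Merged: [2, 7, 13, 14]
Compare 21 vs 18: take 18 from right. Merged: [2, 7, 13, 14, 18]
Compare 21 vs 23: take 21 from left. Merged: [2, 7, 13, 14, 18, 21]
Append remaining from right: [23, 25]. Merged: [2, 7, 13, 14, 18, 21, 23, 25]

Final merged array: [2, 7, 13, 14, 18, 21, 23, 25]
Total comparisons: 6

The merged array is [2, 7, 13, 14, 18, 21, 23, 25], requiring 6 comparisons. The merge step runs in O(n) time where n is the total number of elements.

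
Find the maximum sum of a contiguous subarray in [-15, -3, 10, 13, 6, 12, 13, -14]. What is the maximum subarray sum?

Using Kadane's algorithm on [-15, -3, 10, 13, 6, 12, 13, -14]:

Scanning through the array:
Position 1 (value -3): max_ending_here = -3, max_so_far = -3
Position 2 (value 10): max_ending_here = 10, max_so_far = 10
Position 3 (value 13): max_ending_here = 23, max_so_far = 23
Position 4 (value 6): max_ending_here = 29, max_so_far = 29
Position 5 (value 12): max_ending_here = 41, max_so_far = 41
Position 6 (value 13): max_ending_here = 54, max_so_far = 54
Position 7 (value -14): max_ending_here = 40, max_so_far = 54

Maximum subarray: [10, 13, 6, 12, 13]
Maximum sum: 54

The maximum subarray is [10, 13, 6, 12, 13] with sum 54. This subarray runs from index 2 to index 6.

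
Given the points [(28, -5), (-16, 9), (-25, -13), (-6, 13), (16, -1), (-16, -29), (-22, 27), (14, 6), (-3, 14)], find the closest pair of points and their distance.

Computing all pairwise distances among 9 points:

d((28, -5), (-16, 9)) = 46.1736
d((28, -5), (-25, -13)) = 53.6004
d((28, -5), (-6, 13)) = 38.4708
d((28, -5), (16, -1)) = 12.6491
d((28, -5), (-16, -29)) = 50.1199
d((28, -5), (-22, 27)) = 59.3633
d((28, -5), (14, 6)) = 17.8045
d((28, -5), (-3, 14)) = 36.3593
d((-16, 9), (-25, -13)) = 23.7697
d((-16, 9), (-6, 13)) = 10.7703
d((-16, 9), (16, -1)) = 33.5261
d((-16, 9), (-16, -29)) = 38.0
d((-16, 9), (-22, 27)) = 18.9737
d((-16, 9), (14, 6)) = 30.1496
d((-16, 9), (-3, 14)) = 13.9284
d((-25, -13), (-6, 13)) = 32.2025
d((-25, -13), (16, -1)) = 42.72
d((-25, -13), (-16, -29)) = 18.3576
d((-25, -13), (-22, 27)) = 40.1123
d((-25, -13), (14, 6)) = 43.382
d((-25, -13), (-3, 14)) = 34.8281
d((-6, 13), (16, -1)) = 26.0768
d((-6, 13), (-16, -29)) = 43.1741
d((-6, 13), (-22, 27)) = 21.2603
d((-6, 13), (14, 6)) = 21.1896
d((-6, 13), (-3, 14)) = 3.1623 <-- minimum
d((16, -1), (-16, -29)) = 42.5206
d((16, -1), (-22, 27)) = 47.2017
d((16, -1), (14, 6)) = 7.2801
d((16, -1), (-3, 14)) = 24.2074
d((-16, -29), (-22, 27)) = 56.3205
d((-16, -29), (14, 6)) = 46.0977
d((-16, -29), (-3, 14)) = 44.9222
d((-22, 27), (14, 6)) = 41.6773
d((-22, 27), (-3, 14)) = 23.0217
d((14, 6), (-3, 14)) = 18.7883

Closest pair: (-6, 13) and (-3, 14) with distance 3.1623

The closest pair is (-6, 13) and (-3, 14) with Euclidean distance 3.1623. For 9 points, brute-force pairwise comparison is shown above. For large n, the divide-and-conquer algorithm (sort by x, recurse on halves, check the dividing strip) achieves O(n log n).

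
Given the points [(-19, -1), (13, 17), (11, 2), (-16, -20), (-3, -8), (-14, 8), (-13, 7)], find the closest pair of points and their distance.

Computing all pairwise distances among 7 points:

d((-19, -1), (13, 17)) = 36.7151
d((-19, -1), (11, 2)) = 30.1496
d((-19, -1), (-16, -20)) = 19.2354
d((-19, -1), (-3, -8)) = 17.4642
d((-19, -1), (-14, 8)) = 10.2956
d((-19, -1), (-13, 7)) = 10.0
d((13, 17), (11, 2)) = 15.1327
d((13, 17), (-16, -20)) = 47.0106
d((13, 17), (-3, -8)) = 29.6816
d((13, 17), (-14, 8)) = 28.4605
d((13, 17), (-13, 7)) = 27.8568
d((11, 2), (-16, -20)) = 34.8281
d((11, 2), (-3, -8)) = 17.2047
d((11, 2), (-14, 8)) = 25.7099
d((11, 2), (-13, 7)) = 24.5153
d((-16, -20), (-3, -8)) = 17.6918
d((-16, -20), (-14, 8)) = 28.0713
d((-16, -20), (-13, 7)) = 27.1662
d((-3, -8), (-14, 8)) = 19.4165
d((-3, -8), (-13, 7)) = 18.0278
d((-14, 8), (-13, 7)) = 1.4142 <-- minimum

Closest pair: (-14, 8) and (-13, 7) with distance 1.4142

The closest pair is (-14, 8) and (-13, 7) with Euclidean distance 1.4142. For 7 points, brute-force pairwise comparison is shown above. For large n, the divide-and-conquer algorithm (sort by x, recurse on halves, check the dividing strip) achieves O(n log n).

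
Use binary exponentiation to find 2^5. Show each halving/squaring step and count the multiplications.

Computing 2^5 by squaring (build up from 2^1; each line after the first costs one multiplication):

2^1 = 2
2^2 = (2^1)^2 = 2^2 = 4
2^4 = (2^2)^2 = 4^2 = 16
2^5 = 2 * 2^4 = 2 * 16 = 32

Result: 32
Multiplications needed: 3 (3 lines after 2^1)

2^5 = 32. Using exponentiation by squaring, this requires 3 multiplications. The key idea: if the exponent is even, square the half-power; if odd, multiply by the base once.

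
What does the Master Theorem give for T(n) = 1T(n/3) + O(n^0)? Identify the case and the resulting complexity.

Master Theorem for T(n) = 1T(n/3) + O(n^0):

a = 1, b = 3, c = 0
log_b(a) = log_3(1) = 0.0000

Case 2: c = 0 = log_3(1) = 0.0000
T(n) = O(n^0 log n) = O(log n)

For T(n) = 1T(n/3) + O(n^0): log_3(1) = 0.0000. This is Case 2 of the Master Theorem (c = log_b(a), equal work at all levels), giving O(log n).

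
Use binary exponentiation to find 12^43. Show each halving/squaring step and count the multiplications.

Computing 12^43 by squaring (build up from 12^1; each line after the first costs one multiplication):

12^1 = 12
12^2 = (12^1)^2 = 12^2 = 144
12^4 = (12^2)^2 = 144^2 = 20736
12^5 = 12 * 12^4 = 12 * 20736 = 248832
12^10 = (12^5)^2 = 248832^2 = 61917364224
12^20 = (12^10)^2 = 61917364224^2 = 3833759992447475122176
12^21 = 12 * 12^20 = 12 * 3833759992447475122176 = 46005119909369701466112
12^42 = (12^21)^2 = 46005119909369701466112^2 = 2116471057875484488839167999221661362284396544
12^43 = 12 * 12^42 = 12 * 2116471057875484488839167999221661362284396544 = 25397652694505813866070015990659936347412758528

Result: 25397652694505813866070015990659936347412758528
Multiplications needed: 8 (8 lines after 12^1)

12^43 = 25397652694505813866070015990659936347412758528. Using exponentiation by squaring, this requires 8 multiplications. The key idea: if the exponent is even, square the half-power; if odd, multiply by the base once.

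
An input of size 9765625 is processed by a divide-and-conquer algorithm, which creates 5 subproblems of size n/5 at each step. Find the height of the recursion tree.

For divide and conquer with division factor 5:

Problem sizes at each level:
Level 0: 9765625
Level 1: 1953125
Level 2: 390625
Level 3: 78125
Level 4: 15625
Level 5: 3125
Level 6: 625
Level 7: 125
Level 8: 25
Level 9: 5
Level 10: 1

The root is level 0 and the size-1 base case is level 10 (the tree spans levels 0 through 10, i.e. 11 levels counting the root), so the depth is the number of divisions: log_5(9765625) = 10

The recursion tree depth is log_5(9765625) = 10. At each level, the problem size is divided by 5, so it takes 10 divisions to reduce to a base case of size 1. The algorithm makes 5 recursive calls at each level.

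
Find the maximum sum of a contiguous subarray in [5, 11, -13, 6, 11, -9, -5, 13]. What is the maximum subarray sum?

Using Kadane's algorithm on [5, 11, -13, 6, 11, -9, -5, 13]:

Scanning through the array:
Position 1 (value 11): max_ending_here = 16, max_so_far = 16
Position 2 (value -13): max_ending_here = 3, max_so_far = 16
Position 3 (value 6): max_ending_here = 9, max_so_far = 16
Position 4 (value 11): max_ending_here = 20, max_so_far = 20
Position 5 (value -9): max_ending_here = 11, max_so_far = 20
Position 6 (value -5): max_ending_here = 6, max_so_far = 20
Position 7 (value 13): max_ending_here = 19, max_so_far = 20

Maximum subarray: [5, 11, -13, 6, 11]
Maximum sum: 20

The maximum subarray is [5, 11, -13, 6, 11] with sum 20. This subarray runs from index 0 to index 4.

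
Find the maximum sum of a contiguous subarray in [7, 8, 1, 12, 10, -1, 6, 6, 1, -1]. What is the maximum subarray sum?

Using Kadane's algorithm on [7, 8, 1, 12, 10, -1, 6, 6, 1, -1]:

Scanning through the array:
Position 1 (value 8): max_ending_here = 15, max_so_far = 15
Position 2 (value 1): max_ending_here = 16, max_so_far = 16
Position 3 (value 12): max_ending_here = 28, max_so_far = 28
Position 4 (value 10): max_ending_here = 38, max_so_far = 38
Position 5 (value -1): max_ending_here = 37, max_so_far = 38
Position 6 (value 6): max_ending_here = 43, max_so_far = 43
Position 7 (value 6): max_ending_here = 49, max_so_far = 49
Position 8 (value 1): max_ending_here = 50, max_so_far = 50
Position 9 (value -1): max_ending_here = 49, max_so_far = 50

Maximum subarray: [7, 8, 1, 12, 10, -1, 6, 6, 1]
Maximum sum: 50

The maximum subarray is [7, 8, 1, 12, 10, -1, 6, 6, 1] with sum 50. This subarray runs from index 0 to index 8.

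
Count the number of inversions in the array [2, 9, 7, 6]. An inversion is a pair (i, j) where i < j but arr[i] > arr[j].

Finding inversions in [2, 9, 7, 6]:

(1, 2): arr[1]=9 > arr[2]=7
(1, 3): arr[1]=9 > arr[3]=6
(2, 3): arr[2]=7 > arr[3]=6

Total inversions: 3

The array has 3 inversion(s): (1,2), (1,3), (2,3). Each pair (i,j) satisfies i < j and arr[i] > arr[j].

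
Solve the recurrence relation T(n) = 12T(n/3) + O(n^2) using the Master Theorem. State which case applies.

Master Theorem for T(n) = 12T(n/3) + O(n^2):

a = 12, b = 3, c = 2
log_b(a) = log_3(12) = 2.2619

Case 1: c = 2 < log_3(12) = 2.2619
T(n) = O(n^(log_3 12))

For T(n) = 12T(n/3) + O(n^2): log_3(12) = 2.2619. This is Case 1 of the Master Theorem (c < log_b(a), work dominated by leaves), giving O(n^(log_3 12)).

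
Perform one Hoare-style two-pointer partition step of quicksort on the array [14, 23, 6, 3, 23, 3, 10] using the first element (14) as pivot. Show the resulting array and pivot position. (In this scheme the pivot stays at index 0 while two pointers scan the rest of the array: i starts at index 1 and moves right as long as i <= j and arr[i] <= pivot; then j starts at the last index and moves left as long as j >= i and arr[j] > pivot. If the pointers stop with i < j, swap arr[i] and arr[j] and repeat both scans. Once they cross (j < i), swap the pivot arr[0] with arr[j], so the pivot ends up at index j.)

Hoare-style two-pointer partition with pivot = 14:

Initial array: [14, 23, 6, 3, 23, 3, 10]

Pointers start at i = 1, j = 6.
i stops at index 1 (arr[1]=23 > 14), j stops at index 6 (arr[6]=10 <= 14): swap arr[1] and arr[6], array becomes [14, 10, 6, 3, 23, 3, 23]
i stops at index 4 (arr[4]=23 > 14), j stops at index 5 (arr[5]=3 <= 14): swap arr[4] and arr[5], array becomes [14, 10, 6, 3, 3, 23, 23]
i ends at 5, j ends at 4: the pointers have crossed (j < i), so scanning stops.

Swap pivot arr[0] with arr[4] to place pivot at position 4: [3, 10, 6, 3, 14, 23, 23]
Pivot position: 4

After partitioning with pivot 14, the array becomes [3, 10, 6, 3, 14, 23, 23]. The pivot is placed at index 4. All elements to the left of the pivot are <= 14, and all elements to the right are > 14.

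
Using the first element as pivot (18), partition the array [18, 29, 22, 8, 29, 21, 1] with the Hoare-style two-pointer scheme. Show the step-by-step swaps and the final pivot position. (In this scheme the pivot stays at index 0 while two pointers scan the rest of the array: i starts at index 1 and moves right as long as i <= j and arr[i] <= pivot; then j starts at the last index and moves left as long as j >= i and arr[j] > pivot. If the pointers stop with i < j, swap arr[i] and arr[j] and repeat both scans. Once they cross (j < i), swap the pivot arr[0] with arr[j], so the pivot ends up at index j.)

Hoare-style two-pointer partition with pivot = 18:

Initial array: [18, 29, 22, 8, 29, 21, 1]

Pointers start at i = 1, j = 6.
i stops at index 1 (arr[1]=29 > 18), j stops at index 6 (arr[6]=1 <= 18): swap arr[1] and arr[6], array becomes [18, 1, 22, 8, 29, 21, 29]
i stops at index 2 (arr[2]=22 > 18), j stops at index 3 (arr[3]=8 <= 18): swap arr[2] and arr[3], array becomes [18, 1, 8, 22, 29, 21, 29]
i ends at 3, j ends at 2: the pointers have crossed (j < i), so scanning stops.

Swap pivot arr[0] with arr[2] to place pivot at position 2: [8, 1, 18, 22, 29, 21, 29]
Pivot position: 2

After partitioning with pivot 18, the array becomes [8, 1, 18, 22, 29, 21, 29]. The pivot is placed at index 2. All elements to the left of the pivot are <= 18, and all elements to the right are > 18.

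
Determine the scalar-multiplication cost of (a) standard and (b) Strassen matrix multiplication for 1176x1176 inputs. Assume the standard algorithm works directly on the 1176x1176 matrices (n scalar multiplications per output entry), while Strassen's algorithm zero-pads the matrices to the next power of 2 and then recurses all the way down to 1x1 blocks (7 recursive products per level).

Matrix multiplication for 1176x1176 matrices:

Strassen's algorithm requires power-of-2 dimensions. Pad 1176x1176 to 2048x2048 (next power of 2).

Standard algorithm: 1176^3 = 1626379776 multiplications
Strassen's algorithm: 7^(log2(2048)) = 7^11 = 1977326743 multiplications
Difference: 1626379776 - 1977326743 = -350946967 (Strassen uses MORE here due to padding overhead — for small or just-over-power-of-2 n, padding can outweigh the per-level savings)

Standard: 1626379776 multiplications (1176^3). Strassen: 1977326743 multiplications (7^11, after padding to 2048x2048). Strassen reduces 8 recursive multiplications to 7 at each level.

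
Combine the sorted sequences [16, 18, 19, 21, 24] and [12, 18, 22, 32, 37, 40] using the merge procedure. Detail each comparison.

Merging process:

Compare 16 vs 12: take 12 from right. Merged: [12]
Compare 16 vs 18: take 16 from left. Merged: [12, 16]
Compare 18 vs 18: take 18 from left. Merged: [12, 16, 18]
Compare 19 vs 18: take 18 from right. Merged: [12, 16, 18, 18]
Compare 19 vs 22: take 19 from left. Merged: [12, 16, 18, 18, 19]
Compare 21 vs 22: take 21 from left. Merged: [12, 16, 18, 18, 19, 21]
Compare 24 vs 22: take 22 from right. Merged: [12, 16, 18, 18, 19, 21, 22]
Compare 24 vs 32: take 24 from left. Merged: [12, 16, 18, 18, 19, 21, 22, 24]
Append remaining from right: [32, 37, 40]. Merged: [12, 16, 18, 18, 19, 21, 22, 24, 32, 37, 40]

Final merged array: [12, 16, 18, 18, 19, 21, 22, 24, 32, 37, 40]
Total comparisons: 8

The merged array is [12, 16, 18, 18, 19, 21, 22, 24, 32, 37, 40], requiring 8 comparisons. The merge step runs in O(n) time where n is the total number of elements.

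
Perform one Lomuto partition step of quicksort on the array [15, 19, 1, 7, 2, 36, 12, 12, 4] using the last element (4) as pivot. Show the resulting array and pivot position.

Lomuto partition with pivot = 4:

Initial array: [15, 19, 1, 7, 2, 36, 12, 12, 4]

arr[0]=15 > 4: no swap
arr[1]=19 > 4: no swap
arr[2]=1 <= 4: swap with position 0, array becomes [1, 19, 15, 7, 2, 36, 12, 12, 4]
arr[3]=7 > 4: no swap
arr[4]=2 <= 4: swap with position 1, array becomes [1, 2, 15, 7, 19, 36, 12, 12, 4]
arr[5]=36 > 4: no swap
arr[6]=12 > 4: no swap
arr[7]=12 > 4: no swap

Place pivot at position 2: [1, 2, 4, 7, 19, 36, 12, 12, 15]
Pivot position: 2

After partitioning with pivot 4, the array becomes [1, 2, 4, 7, 19, 36, 12, 12, 15]. The pivot is placed at index 2. All elements to the left of the pivot are <= 4, and all elements to the right are > 4.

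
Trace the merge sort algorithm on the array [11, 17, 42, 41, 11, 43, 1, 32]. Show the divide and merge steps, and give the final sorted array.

Merge sort trace:

Split: [11, 17, 42, 41, 11, 43, 1, 32] -> [11, 17, 42, 41] and [11, 43, 1, 32]
  Split: [11, 17, 42, 41] -> [11, 17] and [42, 41]
    Split: [11, 17] -> [11] and [17]
    Merge: [11] + [17] -> [11, 17]
    Split: [42, 41] -> [42] and [41]
    Merge: [42] + [41] -> [41, 42]
  Merge: [11, 17] + [41, 42] -> [11, 17, 41, 42]
  Split: [11, 43, 1, 32] -> [11, 43] and [1, 32]
    Split: [11, 43] -> [11] and [43]
    Merge: [11] + [43] -> [11, 43]
    Split: [1, 32] -> [1] and [32]
    Merge: [1] + [32] -> [1, 32]
  Merge: [11, 43] + [1, 32] -> [1, 11, 32, 43]
Merge: [11, 17, 41, 42] + [1, 11, 32, 43] -> [1, 11, 11, 17, 32, 41, 42, 43]

Final sorted array: [1, 11, 11, 17, 32, 41, 42, 43]

The merge sort proceeds by recursively splitting the array and merging sorted halves.
After all merges, the sorted array is [1, 11, 11, 17, 32, 41, 42, 43].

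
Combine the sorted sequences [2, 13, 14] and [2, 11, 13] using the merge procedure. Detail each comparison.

Merging process:

Compare 2 vs 2: take 2 from left. Merged: [2]
Compare 13 vs 2: take 2 from right. Merged: [2, 2]
Compare 13 vs 11: take 11 from right. Merged: [2, 2, 11]
Compare 13 vs 13: take 13 from left. Merged: [2, 2, 11, 13]
Compare 14 vs 13: take 13 from right. Merged: [2, 2, 11, 13, 13]
Append remaining from left: [14]. Merged: [2, 2, 11, 13, 13, 14]

Final merged array: [2, 2, 11, 13, 13, 14]
Total comparisons: 5

The merged array is [2, 2, 11, 13, 13, 14], requiring 5 comparisons. The merge step runs in O(n) time where n is the total number of elements.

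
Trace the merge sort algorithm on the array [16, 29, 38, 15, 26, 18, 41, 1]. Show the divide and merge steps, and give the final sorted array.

Merge sort trace:

Split: [16, 29, 38, 15, 26, 18, 41, 1] -> [16, 29, 38, 15] and [26, 18, 41, 1]
  Split: [16, 29, 38, 15] -> [16, 29] and [38, 15]
    Split: [16, 29] -> [16] and [29]
    Merge: [16] + [29] -> [16, 29]
    Split: [38, 15] -> [38] and [15]
    Merge: [38] + [15] -> [15, 38]
  Merge: [16, 29] + [15, 38] -> [15, 16, 29, 38]
  Split: [26, 18, 41, 1] -> [26, 18] and [41, 1]
    Split: [26, 18] -> [26] and [18]
    Merge: [26] + [18] -> [18, 26]
    Split: [41, 1] -> [41] and [1]
    Merge: [41] + [1] -> [1, 41]
  Merge: [18, 26] + [1, 41] -> [1, 18, 26, 41]
Merge: [15, 16, 29, 38] + [1, 18, 26, 41] -> [1, 15, 16, 18, 26, 29, 38, 41]

Final sorted array: [1, 15, 16, 18, 26, 29, 38, 41]

The merge sort proceeds by recursively splitting the array and merging sorted halves.
After all merges, the sorted array is [1, 15, 16, 18, 26, 29, 38, 41].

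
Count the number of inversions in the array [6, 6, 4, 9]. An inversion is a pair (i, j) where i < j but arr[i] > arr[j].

Finding inversions in [6, 6, 4, 9]:

(0, 2): arr[0]=6 > arr[2]=4
(1, 2): arr[1]=6 > arr[2]=4

Total inversions: 2

The array has 2 inversion(s): (0,2), (1,2). Each pair (i,j) satisfies i < j and arr[i] > arr[j].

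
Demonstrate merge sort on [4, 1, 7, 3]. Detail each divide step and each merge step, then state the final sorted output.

Merge sort trace:

Split: [4, 1, 7, 3] -> [4, 1] and [7, 3]
  Split: [4, 1] -> [4] and [1]
  Merge: [4] + [1] -> [1, 4]
  Split: [7, 3] -> [7] and [3]
  Merge: [7] + [3] -> [3, 7]
Merge: [1, 4] + [3, 7] -> [1, 3, 4, 7]

Final sorted array: [1, 3, 4, 7]

The merge sort proceeds by recursively splitting the array and merging sorted halves.
After all merges, the sorted array is [1, 3, 4, 7].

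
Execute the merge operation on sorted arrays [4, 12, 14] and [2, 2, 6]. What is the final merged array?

Merging process:

Compare 4 vs 2: take 2 from right. Merged: [2]
Compare 4 vs 2: take 2 from right. Merged: [2, 2]
Compare 4 vs 6: take 4 from left. Merged: [2, 2, 4]
Compare 12 vs 6: take 6 from right. Merged: [2, 2, 4, 6]
Append remaining from left: [12, 14]. Merged: [2, 2, 4, 6, 12, 14]

Final merged array: [2, 2, 4, 6, 12, 14]
Total comparisons: 4

The merged array is [2, 2, 4, 6, 12, 14], requiring 4 comparisons. The merge step runs in O(n) time where n is the total number of elements.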